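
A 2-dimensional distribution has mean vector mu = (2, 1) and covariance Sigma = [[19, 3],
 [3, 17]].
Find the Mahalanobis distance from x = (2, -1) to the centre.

Step 1 — centre the observation: (x - mu) = (0, -2).

Step 2 — invert Sigma. det(Sigma) = 19·17 - (3)² = 314.
  Sigma^{-1} = (1/det) · [[d, -b], [-b, a]] = [[0.0541, -0.0096],
 [-0.0096, 0.0605]].

Step 3 — form the quadratic (x - mu)^T · Sigma^{-1} · (x - mu):
  Sigma^{-1} · (x - mu) = (0.0191, -0.121).
  (x - mu)^T · [Sigma^{-1} · (x - mu)] = (0)·(0.0191) + (-2)·(-0.121) = 0.242.

Step 4 — take square root: d = √(0.242) ≈ 0.492.

d(x, mu) = √(0.242) ≈ 0.492


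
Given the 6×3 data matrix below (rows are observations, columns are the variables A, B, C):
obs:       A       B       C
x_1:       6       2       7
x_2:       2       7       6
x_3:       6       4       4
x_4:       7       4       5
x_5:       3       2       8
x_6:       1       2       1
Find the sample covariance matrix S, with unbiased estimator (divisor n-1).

Step 1 — column means:
  mean(A) = (6 + 2 + 6 + 7 + 3 + 1) / 6 = 25/6 = 4.1667
  mean(B) = (2 + 7 + 4 + 4 + 2 + 2) / 6 = 21/6 = 3.5
  mean(C) = (7 + 6 + 4 + 5 + 8 + 1) / 6 = 31/6 = 5.1667

Step 2 — sample covariance S[i,j] = (1/(n-1)) · Σ_k (x_{k,i} - mean_i) · (x_{k,j} - mean_j), with n-1 = 5.
  S[A,A] = ((1.8333)·(1.8333) + (-2.1667)·(-2.1667) + (1.8333)·(1.8333) + (2.8333)·(2.8333) + (-1.1667)·(-1.1667) + (-3.1667)·(-3.1667)) / 5 = 30.8333/5 = 6.1667
  S[A,B] = ((1.8333)·(-1.5) + (-2.1667)·(3.5) + (1.8333)·(0.5) + (2.8333)·(0.5) + (-1.1667)·(-1.5) + (-3.1667)·(-1.5)) / 5 = -1.5/5 = -0.3
  S[A,C] = ((1.8333)·(1.8333) + (-2.1667)·(0.8333) + (1.8333)·(-1.1667) + (2.8333)·(-0.1667) + (-1.1667)·(2.8333) + (-3.1667)·(-4.1667)) / 5 = 8.8333/5 = 1.7667
  S[B,B] = ((-1.5)·(-1.5) + (3.5)·(3.5) + (0.5)·(0.5) + (0.5)·(0.5) + (-1.5)·(-1.5) + (-1.5)·(-1.5)) / 5 = 19.5/5 = 3.9
  S[B,C] = ((-1.5)·(1.8333) + (3.5)·(0.8333) + (0.5)·(-1.1667) + (0.5)·(-0.1667) + (-1.5)·(2.8333) + (-1.5)·(-4.1667)) / 5 = 1.5/5 = 0.3
  S[C,C] = ((1.8333)·(1.8333) + (0.8333)·(0.8333) + (-1.1667)·(-1.1667) + (-0.1667)·(-0.1667) + (2.8333)·(2.8333) + (-4.1667)·(-4.1667)) / 5 = 30.8333/5 = 6.1667

S is symmetric (S[j,i] = S[i,j]). Assembling:

S = [[6.1667, -0.3, 1.7667],
 [-0.3, 3.9, 0.3],
 [1.7667, 0.3, 6.1667]]


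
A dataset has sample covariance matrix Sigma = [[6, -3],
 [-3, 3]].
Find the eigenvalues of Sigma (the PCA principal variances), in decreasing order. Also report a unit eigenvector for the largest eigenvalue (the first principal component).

Step 1 — characteristic polynomial of 2×2 Sigma:
  det(Sigma - λI) = λ² - trace · λ + det = 0.
  trace = 6 + 3 = 9, det = 6·3 - (-3)² = 9.
Step 2 — discriminant:
  Δ = trace² - 4·det = 81 - 36 = 45.
Step 3 — eigenvalues:
  λ = (trace ± √Δ)/2 = (9 ± 6.7082)/2,
  λ_1 = 7.8541,  λ_2 = 1.1459.

Step 4 — unit eigenvector for λ_1: solve (Sigma - λ_1 I)v = 0. First row:
  (6 - 7.8541)·v_x + (-3)·v_y = 0, i.e. (-1.8541)·v_x + (-3)·v_y = 0,
  so v ∝ (b, λ_1 - a) = (-3, 1.8541); multiply by -1 so the first entry is positive: u = (3, -1.8541).
  ||u|| = √((3)² + (-1.8541)²) = √(12.4377) ≈ 3.5267,
  v_1 = u/||u|| ≈ (0.8507, -0.5257) (||v_1|| = 1).

λ_1 = 7.8541,  λ_2 = 1.1459;  v_1 ≈ (0.8507, -0.5257)


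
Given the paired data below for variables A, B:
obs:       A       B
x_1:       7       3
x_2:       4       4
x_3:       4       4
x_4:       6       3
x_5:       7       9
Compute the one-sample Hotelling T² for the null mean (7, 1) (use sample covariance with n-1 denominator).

Step 1 — sample mean vector:
  mean(A) = (7 + 4 + 4 + 6 + 7) / 5 = 28/5 = 5.6
  mean(B) = (3 + 4 + 4 + 3 + 9) / 5 = 23/5 = 4.6
  x̄ = (5.6, 4.6),  deviation x̄ - mu_0 = (5.6, 4.6) - (7, 1) = (-1.4, 3.6).

Step 2 — sample covariance matrix, S[i,j] = (1/(n-1)) · Σ_k (x_{k,i} - mean_i) · (x_{k,j} - mean_j), divisor n-1 = 4:
  S[A,A] = ((1.4)·(1.4) + (-1.6)·(-1.6) + (-1.6)·(-1.6) + (0.4)·(0.4) + (1.4)·(1.4)) / 4 = 9.2/4 = 2.3
  S[A,B] = ((1.4)·(-1.6) + (-1.6)·(-0.6) + (-1.6)·(-0.6) + (0.4)·(-1.6) + (1.4)·(4.4)) / 4 = 5.2/4 = 1.3
  S[B,B] = ((-1.6)·(-1.6) + (-0.6)·(-0.6) + (-0.6)·(-0.6) + (-1.6)·(-1.6) + (4.4)·(4.4)) / 4 = 25.2/4 = 6.3
  S = [[2.3, 1.3],
 [1.3, 6.3]].

Step 3 — invert S. det(S) = 2.3·6.3 - (1.3)² = 12.8.
  S^{-1} = (1/det) · [[d, -b], [-b, a]] = [[0.4922, -0.1016],
 [-0.1016, 0.1797]].

Step 4 — quadratic form (x̄ - mu_0)^T · S^{-1} · (x̄ - mu_0):
  S^{-1} · (x̄ - mu_0) = (-1.0547, 0.7891),
  (x̄ - mu_0)^T · [...] = (-1.4)·(-1.0547) + (3.6)·(0.7891) = 4.3172.

Step 5 — scale by n: T² = 5 · 4.3172 = 21.5859.

T² ≈ 21.5859


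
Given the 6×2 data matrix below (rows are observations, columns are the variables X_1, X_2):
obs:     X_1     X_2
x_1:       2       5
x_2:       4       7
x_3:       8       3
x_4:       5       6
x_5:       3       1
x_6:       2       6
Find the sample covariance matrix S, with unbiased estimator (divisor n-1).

Step 1 — column means:
  mean(X_1) = (2 + 4 + 8 + 5 + 3 + 2) / 6 = 24/6 = 4
  mean(X_2) = (5 + 7 + 3 + 6 + 1 + 6) / 6 = 28/6 = 4.6667

Step 2 — sample covariance S[i,j] = (1/(n-1)) · Σ_k (x_{k,i} - mean_i) · (x_{k,j} - mean_j), with n-1 = 5.
  S[X_1,X_1] = ((-2)·(-2) + (0)·(0) + (4)·(4) + (1)·(1) + (-1)·(-1) + (-2)·(-2)) / 5 = 26/5 = 5.2
  S[X_1,X_2] = ((-2)·(0.3333) + (0)·(2.3333) + (4)·(-1.6667) + (1)·(1.3333) + (-1)·(-3.6667) + (-2)·(1.3333)) / 5 = -5/5 = -1
  S[X_2,X_2] = ((0.3333)·(0.3333) + (2.3333)·(2.3333) + (-1.6667)·(-1.6667) + (1.3333)·(1.3333) + (-3.6667)·(-3.6667) + (1.3333)·(1.3333)) / 5 = 25.3333/5 = 5.0667

S is symmetric (S[j,i] = S[i,j]). Assembling:

S = [[5.2, -1],
 [-1, 5.0667]]


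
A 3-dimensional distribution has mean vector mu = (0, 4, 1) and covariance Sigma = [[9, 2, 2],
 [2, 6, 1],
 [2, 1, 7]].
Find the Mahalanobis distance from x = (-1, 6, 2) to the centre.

Step 1 — centre the observation: (x - mu) = (-1, 2, 1).

Step 2 — invert Sigma (cofactor / det for 3×3, or solve directly):
  Sigma^{-1} = [[0.1262, -0.0369, -0.0308],
 [-0.0369, 0.1815, -0.0154],
 [-0.0308, -0.0154, 0.1538]].

Step 3 — form the quadratic (x - mu)^T · Sigma^{-1} · (x - mu):
  Sigma^{-1} · (x - mu) = (-0.2308, 0.3846, 0.1538).
  (x - mu)^T · [Sigma^{-1} · (x - mu)] = (-1)·(-0.2308) + (2)·(0.3846) + (1)·(0.1538) = 1.1538.

Step 4 — take square root: d = √(1.1538) ≈ 1.0742.

d(x, mu) = √(1.1538) ≈ 1.0742


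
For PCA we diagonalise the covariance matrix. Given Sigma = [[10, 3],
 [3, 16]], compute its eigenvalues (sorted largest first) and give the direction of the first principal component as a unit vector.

Step 1 — characteristic polynomial of 2×2 Sigma:
  det(Sigma - λI) = λ² - trace · λ + det = 0.
  trace = 10 + 16 = 26, det = 10·16 - (3)² = 151.
Step 2 — discriminant:
  Δ = trace² - 4·det = 676 - 604 = 72.
Step 3 — eigenvalues:
  λ = (trace ± √Δ)/2 = (26 ± 8.4853)/2,
  λ_1 = 17.2426,  λ_2 = 8.7574.

Step 4 — unit eigenvector for λ_1: solve (Sigma - λ_1 I)v = 0. First row:
  (10 - 17.2426)·v_x + (3)·v_y = 0, i.e. (-7.2426)·v_x + (3)·v_y = 0,
  so v ∝ (b, λ_1 - a) = (3, 7.2426) = u.
  ||u|| = √((3)² + (7.2426)²) = √(61.4558) ≈ 7.8394,
  v_1 = u/||u|| ≈ (0.3827, 0.9239) (||v_1|| = 1).

λ_1 = 17.2426,  λ_2 = 8.7574;  v_1 ≈ (0.3827, 0.9239)


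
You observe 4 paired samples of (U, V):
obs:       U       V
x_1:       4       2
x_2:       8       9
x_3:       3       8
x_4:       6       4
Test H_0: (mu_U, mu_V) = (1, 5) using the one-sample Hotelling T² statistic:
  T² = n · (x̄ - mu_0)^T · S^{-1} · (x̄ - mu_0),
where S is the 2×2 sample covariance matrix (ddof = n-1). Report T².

Step 1 — sample mean vector:
  mean(U) = (4 + 8 + 3 + 6) / 4 = 21/4 = 5.25
  mean(V) = (2 + 9 + 8 + 4) / 4 = 23/4 = 5.75
  x̄ = (5.25, 5.75),  deviation x̄ - mu_0 = (5.25, 5.75) - (1, 5) = (4.25, 0.75).

Step 2 — sample covariance matrix, S[i,j] = (1/(n-1)) · Σ_k (x_{k,i} - mean_i) · (x_{k,j} - mean_j), divisor n-1 = 3:
  S[U,U] = ((-1.25)·(-1.25) + (2.75)·(2.75) + (-2.25)·(-2.25) + (0.75)·(0.75)) / 3 = 14.75/3 = 4.9167
  S[U,V] = ((-1.25)·(-3.75) + (2.75)·(3.25) + (-2.25)·(2.25) + (0.75)·(-1.75)) / 3 = 7.25/3 = 2.4167
  S[V,V] = ((-3.75)·(-3.75) + (3.25)·(3.25) + (2.25)·(2.25) + (-1.75)·(-1.75)) / 3 = 32.75/3 = 10.9167
  S = [[4.9167, 2.4167],
 [2.4167, 10.9167]].

Step 3 — invert S. det(S) = 4.9167·10.9167 - (2.4167)² = 47.8333.
  S^{-1} = (1/det) · [[d, -b], [-b, a]] = [[0.2282, -0.0505],
 [-0.0505, 0.1028]].

Step 4 — quadratic form (x̄ - mu_0)^T · S^{-1} · (x̄ - mu_0):
  S^{-1} · (x̄ - mu_0) = (0.9321, -0.1376),
  (x̄ - mu_0)^T · [...] = (4.25)·(0.9321) + (0.75)·(-0.1376) = 3.858.

Step 5 — scale by n: T² = 4 · 3.858 = 15.4321.

T² ≈ 15.4321


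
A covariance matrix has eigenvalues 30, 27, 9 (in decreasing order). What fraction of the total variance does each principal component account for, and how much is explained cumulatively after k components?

Step 1 — total variance = trace(Sigma) = Σ λ_i = 30 + 27 + 9 = 66.

Step 2 — fraction explained by component i = λ_i / Σ λ:
  PC1: 30/66 = 0.4545
  PC2: 27/66 = 0.4091
  PC3: 9/66 = 0.1364

Step 3 — cumulative fraction after k components = (λ_1 + ... + λ_k) / Σ λ:
  k = 1: 30/66 = 0.4545
  k = 2: (30 + 27)/66 = 57/66 = 0.8636
  k = 3: (30 + 27 + 9)/66 = 66/66 = 1

Summary (fraction, with percent):

explained: PC1 0.4545 (45.45%), PC2 0.4091 (40.91%), PC3 0.1364 (13.64%);  cumulative: 0.4545, 0.8636, 1


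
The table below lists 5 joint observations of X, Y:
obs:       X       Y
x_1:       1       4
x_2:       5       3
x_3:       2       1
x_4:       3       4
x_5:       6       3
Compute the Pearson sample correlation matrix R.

Step 1 — column means:
  mean(X) = (1 + 5 + 2 + 3 + 6) / 5 = 17/5 = 3.4
  mean(Y) = (4 + 3 + 1 + 4 + 3) / 5 = 15/5 = 3

Step 2 — sample variances and covariances s[i,j] = (1/(n-1)) · Σ_k (x_{k,i} - mean_i) · (x_{k,j} - mean_j), with n-1 = 4:
  s[X,X] = ((-2.4)·(-2.4) + (1.6)·(1.6) + (-1.4)·(-1.4) + (-0.4)·(-0.4) + (2.6)·(2.6)) / 4 = 17.2/4 = 4.3
  s[X,Y] = ((-2.4)·(1) + (1.6)·(0) + (-1.4)·(-2) + (-0.4)·(1) + (2.6)·(0)) / 4 = 0/4 = 0
  s[Y,Y] = ((1)·(1) + (0)·(0) + (-2)·(-2) + (1)·(1) + (0)·(0)) / 4 = 6/4 = 1.5
  Sample standard deviations s_i = √(s[i,i]):
  s(X) = √(4.3) = 2.0736
  s(Y) = √(1.5) = 1.2247

Step 3 — r_{ij} = s_{ij} / (s_i · s_j):
  r[X,X] = 1 (diagonal).
  r[X,Y] = 0 / (2.0736 · 1.2247) = 0 / 2.5397 = 0
  r[Y,Y] = 1 (diagonal).

R is symmetric with unit diagonal. Assembling:

R = [[1, 0],
 [0, 1]]


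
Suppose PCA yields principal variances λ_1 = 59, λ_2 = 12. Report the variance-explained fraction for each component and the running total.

Step 1 — total variance = trace(Sigma) = Σ λ_i = 59 + 12 = 71.

Step 2 — fraction explained by component i = λ_i / Σ λ:
  PC1: 59/71 = 0.831
  PC2: 12/71 = 0.169

Step 3 — cumulative fraction after k components = (λ_1 + ... + λ_k) / Σ λ:
  k = 1: 59/71 = 0.831
  k = 2: (59 + 12)/71 = 71/71 = 1

Summary (fraction, with percent):

explained: PC1 0.831 (83.1%), PC2 0.169 (16.9%);  cumulative: 0.831, 1


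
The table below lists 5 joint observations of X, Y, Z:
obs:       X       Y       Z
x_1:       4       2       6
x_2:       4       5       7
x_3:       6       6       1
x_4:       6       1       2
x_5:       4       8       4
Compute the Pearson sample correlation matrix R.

Step 1 — column means:
  mean(X) = (4 + 4 + 6 + 6 + 4) / 5 = 24/5 = 4.8
  mean(Y) = (2 + 5 + 6 + 1 + 8) / 5 = 22/5 = 4.4
  mean(Z) = (6 + 7 + 1 + 2 + 4) / 5 = 20/5 = 4

Step 2 — sample variances and covariances s[i,j] = (1/(n-1)) · Σ_k (x_{k,i} - mean_i) · (x_{k,j} - mean_j), with n-1 = 4:
  s[X,X] = ((-0.8)·(-0.8) + (-0.8)·(-0.8) + (1.2)·(1.2) + (1.2)·(1.2) + (-0.8)·(-0.8)) / 4 = 4.8/4 = 1.2
  s[X,Y] = ((-0.8)·(-2.4) + (-0.8)·(0.6) + (1.2)·(1.6) + (1.2)·(-3.4) + (-0.8)·(3.6)) / 4 = -3.6/4 = -0.9
  s[X,Z] = ((-0.8)·(2) + (-0.8)·(3) + (1.2)·(-3) + (1.2)·(-2) + (-0.8)·(0)) / 4 = -10/4 = -2.5
  s[Y,Y] = ((-2.4)·(-2.4) + (0.6)·(0.6) + (1.6)·(1.6) + (-3.4)·(-3.4) + (3.6)·(3.6)) / 4 = 33.2/4 = 8.3
  s[Y,Z] = ((-2.4)·(2) + (0.6)·(3) + (1.6)·(-3) + (-3.4)·(-2) + (3.6)·(0)) / 4 = -1/4 = -0.25
  s[Z,Z] = ((2)·(2) + (3)·(3) + (-3)·(-3) + (-2)·(-2) + (0)·(0)) / 4 = 26/4 = 6.5
  Sample standard deviations s_i = √(s[i,i]):
  s(X) = √(1.2) = 1.0954
  s(Y) = √(8.3) = 2.881
  s(Z) = √(6.5) = 2.5495

Step 3 — r_{ij} = s_{ij} / (s_i · s_j):
  r[X,X] = 1 (diagonal).
  r[X,Y] = -0.9 / (1.0954 · 2.881) = -0.9 / 3.1559 = -0.2852
  r[X,Z] = -2.5 / (1.0954 · 2.5495) = -2.5 / 2.7928 = -0.8951
  r[Y,Y] = 1 (diagonal).
  r[Y,Z] = -0.25 / (2.881 · 2.5495) = -0.25 / 7.3451 = -0.034
  r[Z,Z] = 1 (diagonal).

R is symmetric with unit diagonal. Assembling:

R = [[1, -0.2852, -0.8951],
 [-0.2852, 1, -0.034],
 [-0.8951, -0.034, 1]]


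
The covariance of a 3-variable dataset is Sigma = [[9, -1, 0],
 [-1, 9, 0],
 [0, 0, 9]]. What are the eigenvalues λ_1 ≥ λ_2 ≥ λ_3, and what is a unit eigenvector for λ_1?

Step 1 — characteristic polynomial p(λ) = det(λI - Sigma) = λ³ - tr·λ² + c_1·λ - det, where tr = trace, c_1 = sum of the principal 2×2 minors, det = det(Sigma):
  tr = 9 + 9 + 9 = 27,
  c_1 = (9·9 - (-1)²) + (9·9 - (0)²) + (9·9 - (0)²) = 80 + 81 + 81 = 242,
  det = 9·(9·9 - (0)²) - (-1)·((-1)·9 - (0)·(0)) + (0)·((-1)·(0) - 9·(0)) = 9·(81) - (-1)·(-9) + (0)·(0) = 720.
  So p(λ) = λ³ - 27λ² + 242λ - 720.
Step 2 — look for an integer root (rational root theorem: any rational root is an integer divisor of 720). Testing λ = 8:
  p(8) = 512 - 1728 + 1936 - 720 = 0  ✓
  Dividing out (λ - 8): p(λ) = (λ - 8)(λ² - 19λ + 90).
Step 3 — remaining eigenvalues from the quadratic λ² - 19λ + 90 = 0:
  Δ = 19² - 4·90 = 361 - 360 = 1,  λ = (19 ± √1)/2 = (19 ± 1)/2 = 10 or 9.
  Sorted: λ_1 = 10,  λ_2 = 9,  λ_3 = 8  (check: sum = 27 = tr ✓).

Step 4 — unit eigenvector for λ_1 = 10: v spans the null space of (Sigma - λ_1 I), whose rows are
  r_1 = (-1, -1, 0),  r_2 = (-1, -1, 0),  r_3 = (0, 0, -1).
  v is orthogonal to every row, so take v ∝ r_1 × r_3 = ((-1)·(-1) - (0)·(0), (0)·(0) - (-1)·(-1), (-1)·(0) - (-1)·(0)) = (1, -1, 0).
  Let u = (1, -1, 0).
  ||u|| = √((1)² + (-1)² + (0)²) = √(2) ≈ 1.4142,  v_1 = u/||u|| ≈ (0.7071, -0.7071, 0) (||v_1|| = 1).

λ_1 = 10,  λ_2 = 9,  λ_3 = 8;  v_1 ≈ (0.7071, -0.7071, 0)


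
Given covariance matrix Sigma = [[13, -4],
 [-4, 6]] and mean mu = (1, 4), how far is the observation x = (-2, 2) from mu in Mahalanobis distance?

Step 1 — centre the observation: (x - mu) = (-3, -2).

Step 2 — invert Sigma. det(Sigma) = 13·6 - (-4)² = 62.
  Sigma^{-1} = (1/det) · [[d, -b], [-b, a]] = [[0.0968, 0.0645],
 [0.0645, 0.2097]].

Step 3 — form the quadratic (x - mu)^T · Sigma^{-1} · (x - mu):
  Sigma^{-1} · (x - mu) = (-0.4194, -0.6129).
  (x - mu)^T · [Sigma^{-1} · (x - mu)] = (-3)·(-0.4194) + (-2)·(-0.6129) = 2.4839.

Step 4 — take square root: d = √(2.4839) ≈ 1.576.

d(x, mu) = √(2.4839) ≈ 1.576


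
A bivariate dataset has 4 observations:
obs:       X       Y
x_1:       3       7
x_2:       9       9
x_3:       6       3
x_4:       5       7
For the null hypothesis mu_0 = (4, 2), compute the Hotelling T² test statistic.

Step 1 — sample mean vector:
  mean(X) = (3 + 9 + 6 + 5) / 4 = 23/4 = 5.75
  mean(Y) = (7 + 9 + 3 + 7) / 4 = 26/4 = 6.5
  x̄ = (5.75, 6.5),  deviation x̄ - mu_0 = (5.75, 6.5) - (4, 2) = (1.75, 4.5).

Step 2 — sample covariance matrix, S[i,j] = (1/(n-1)) · Σ_k (x_{k,i} - mean_i) · (x_{k,j} - mean_j), divisor n-1 = 3:
  S[X,X] = ((-2.75)·(-2.75) + (3.25)·(3.25) + (0.25)·(0.25) + (-0.75)·(-0.75)) / 3 = 18.75/3 = 6.25
  S[X,Y] = ((-2.75)·(0.5) + (3.25)·(2.5) + (0.25)·(-3.5) + (-0.75)·(0.5)) / 3 = 5.5/3 = 1.8333
  S[Y,Y] = ((0.5)·(0.5) + (2.5)·(2.5) + (-3.5)·(-3.5) + (0.5)·(0.5)) / 3 = 19/3 = 6.3333
  S = [[6.25, 1.8333],
 [1.8333, 6.3333]].

Step 3 — invert S. det(S) = 6.25·6.3333 - (1.8333)² = 36.2222.
  S^{-1} = (1/det) · [[d, -b], [-b, a]] = [[0.1748, -0.0506],
 [-0.0506, 0.1725]].

Step 4 — quadratic form (x̄ - mu_0)^T · S^{-1} · (x̄ - mu_0):
  S^{-1} · (x̄ - mu_0) = (0.0782, 0.6879),
  (x̄ - mu_0)^T · [...] = (1.75)·(0.0782) + (4.5)·(0.6879) = 3.2324.

Step 5 — scale by n: T² = 4 · 3.2324 = 12.9294.

T² ≈ 12.9294


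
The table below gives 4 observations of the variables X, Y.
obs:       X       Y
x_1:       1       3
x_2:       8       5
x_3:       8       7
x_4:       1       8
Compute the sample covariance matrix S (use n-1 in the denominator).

Step 1 — column means:
  mean(X) = (1 + 8 + 8 + 1) / 4 = 18/4 = 4.5
  mean(Y) = (3 + 5 + 7 + 8) / 4 = 23/4 = 5.75

Step 2 — sample covariance S[i,j] = (1/(n-1)) · Σ_k (x_{k,i} - mean_i) · (x_{k,j} - mean_j), with n-1 = 3.
  S[X,X] = ((-3.5)·(-3.5) + (3.5)·(3.5) + (3.5)·(3.5) + (-3.5)·(-3.5)) / 3 = 49/3 = 16.3333
  S[X,Y] = ((-3.5)·(-2.75) + (3.5)·(-0.75) + (3.5)·(1.25) + (-3.5)·(2.25)) / 3 = 3.5/3 = 1.1667
  S[Y,Y] = ((-2.75)·(-2.75) + (-0.75)·(-0.75) + (1.25)·(1.25) + (2.25)·(2.25)) / 3 = 14.75/3 = 4.9167

S is symmetric (S[j,i] = S[i,j]). Assembling:

S = [[16.3333, 1.1667],
 [1.1667, 4.9167]]


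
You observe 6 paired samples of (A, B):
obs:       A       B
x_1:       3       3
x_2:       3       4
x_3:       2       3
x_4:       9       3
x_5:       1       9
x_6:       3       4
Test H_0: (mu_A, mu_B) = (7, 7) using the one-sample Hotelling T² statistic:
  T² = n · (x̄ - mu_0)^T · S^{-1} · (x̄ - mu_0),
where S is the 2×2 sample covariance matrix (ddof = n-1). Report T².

Step 1 — sample mean vector:
  mean(A) = (3 + 3 + 2 + 9 + 1 + 3) / 6 = 21/6 = 3.5
  mean(B) = (3 + 4 + 3 + 3 + 9 + 4) / 6 = 26/6 = 4.3333
  x̄ = (3.5, 4.3333),  deviation x̄ - mu_0 = (3.5, 4.3333) - (7, 7) = (-3.5, -2.6667).

Step 2 — sample covariance matrix, S[i,j] = (1/(n-1)) · Σ_k (x_{k,i} - mean_i) · (x_{k,j} - mean_j), divisor n-1 = 5:
  S[A,A] = ((-0.5)·(-0.5) + (-0.5)·(-0.5) + (-1.5)·(-1.5) + (5.5)·(5.5) + (-2.5)·(-2.5) + (-0.5)·(-0.5)) / 5 = 39.5/5 = 7.9
  S[A,B] = ((-0.5)·(-1.3333) + (-0.5)·(-0.3333) + (-1.5)·(-1.3333) + (5.5)·(-1.3333) + (-2.5)·(4.6667) + (-0.5)·(-0.3333)) / 5 = -16/5 = -3.2
  S[B,B] = ((-1.3333)·(-1.3333) + (-0.3333)·(-0.3333) + (-1.3333)·(-1.3333) + (-1.3333)·(-1.3333) + (4.6667)·(4.6667) + (-0.3333)·(-0.3333)) / 5 = 27.3333/5 = 5.4667
  S = [[7.9, -3.2],
 [-3.2, 5.4667]].

Step 3 — invert S. det(S) = 7.9·5.4667 - (-3.2)² = 32.9467.
  S^{-1} = (1/det) · [[d, -b], [-b, a]] = [[0.1659, 0.0971],
 [0.0971, 0.2398]].

Step 4 — quadratic form (x̄ - mu_0)^T · S^{-1} · (x̄ - mu_0):
  S^{-1} · (x̄ - mu_0) = (-0.8397, -0.9794),
  (x̄ - mu_0)^T · [...] = (-3.5)·(-0.8397) + (-2.6667)·(-0.9794) = 5.5507.

Step 5 — scale by n: T² = 6 · 5.5507 = 33.3043.

T² ≈ 33.3043


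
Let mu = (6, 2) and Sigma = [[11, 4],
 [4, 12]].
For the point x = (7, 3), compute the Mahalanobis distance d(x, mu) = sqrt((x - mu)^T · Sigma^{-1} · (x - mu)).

Step 1 — centre the observation: (x - mu) = (1, 1).

Step 2 — invert Sigma. det(Sigma) = 11·12 - (4)² = 116.
  Sigma^{-1} = (1/det) · [[d, -b], [-b, a]] = [[0.1034, -0.0345],
 [-0.0345, 0.0948]].

Step 3 — form the quadratic (x - mu)^T · Sigma^{-1} · (x - mu):
  Sigma^{-1} · (x - mu) = (0.069, 0.0603).
  (x - mu)^T · [Sigma^{-1} · (x - mu)] = (1)·(0.069) + (1)·(0.0603) = 0.1293.

Step 4 — take square root: d = √(0.1293) ≈ 0.3596.

d(x, mu) = √(0.1293) ≈ 0.3596


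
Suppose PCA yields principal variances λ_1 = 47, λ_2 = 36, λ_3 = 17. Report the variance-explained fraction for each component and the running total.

Step 1 — total variance = trace(Sigma) = Σ λ_i = 47 + 36 + 17 = 100.

Step 2 — fraction explained by component i = λ_i / Σ λ:
  PC1: 47/100 = 0.47
  PC2: 36/100 = 0.36
  PC3: 17/100 = 0.17

Step 3 — cumulative fraction after k components = (λ_1 + ... + λ_k) / Σ λ:
  k = 1: 47/100 = 0.47
  k = 2: (47 + 36)/100 = 83/100 = 0.83
  k = 3: (47 + 36 + 17)/100 = 100/100 = 1

Summary (fraction, with percent):

explained: PC1 0.47 (47%), PC2 0.36 (36%), PC3 0.17 (17%);  cumulative: 0.47, 0.83, 1


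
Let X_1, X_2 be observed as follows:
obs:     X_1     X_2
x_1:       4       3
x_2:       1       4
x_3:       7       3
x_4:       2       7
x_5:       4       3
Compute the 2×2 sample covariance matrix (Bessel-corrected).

Step 1 — column means:
  mean(X_1) = (4 + 1 + 7 + 2 + 4) / 5 = 18/5 = 3.6
  mean(X_2) = (3 + 4 + 3 + 7 + 3) / 5 = 20/5 = 4

Step 2 — sample covariance S[i,j] = (1/(n-1)) · Σ_k (x_{k,i} - mean_i) · (x_{k,j} - mean_j), with n-1 = 4.
  S[X_1,X_1] = ((0.4)·(0.4) + (-2.6)·(-2.6) + (3.4)·(3.4) + (-1.6)·(-1.6) + (0.4)·(0.4)) / 4 = 21.2/4 = 5.3
  S[X_1,X_2] = ((0.4)·(-1) + (-2.6)·(0) + (3.4)·(-1) + (-1.6)·(3) + (0.4)·(-1)) / 4 = -9/4 = -2.25
  S[X_2,X_2] = ((-1)·(-1) + (0)·(0) + (-1)·(-1) + (3)·(3) + (-1)·(-1)) / 4 = 12/4 = 3

S is symmetric (S[j,i] = S[i,j]). Assembling:

S = [[5.3, -2.25],
 [-2.25, 3]]


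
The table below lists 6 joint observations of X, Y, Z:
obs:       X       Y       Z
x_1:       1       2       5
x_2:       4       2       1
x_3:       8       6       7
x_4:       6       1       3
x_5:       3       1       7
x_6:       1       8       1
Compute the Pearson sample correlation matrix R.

Step 1 — column means:
  mean(X) = (1 + 4 + 8 + 6 + 3 + 1) / 6 = 23/6 = 3.8333
  mean(Y) = (2 + 2 + 6 + 1 + 1 + 8) / 6 = 20/6 = 3.3333
  mean(Z) = (5 + 1 + 7 + 3 + 7 + 1) / 6 = 24/6 = 4

Step 2 — sample variances and covariances s[i,j] = (1/(n-1)) · Σ_k (x_{k,i} - mean_i) · (x_{k,j} - mean_j), with n-1 = 5:
  s[X,X] = ((-2.8333)·(-2.8333) + (0.1667)·(0.1667) + (4.1667)·(4.1667) + (2.1667)·(2.1667) + (-0.8333)·(-0.8333) + (-2.8333)·(-2.8333)) / 5 = 38.8333/5 = 7.7667
  s[X,Y] = ((-2.8333)·(-1.3333) + (0.1667)·(-1.3333) + (4.1667)·(2.6667) + (2.1667)·(-2.3333) + (-0.8333)·(-2.3333) + (-2.8333)·(4.6667)) / 5 = -1.6667/5 = -0.3333
  s[X,Z] = ((-2.8333)·(1) + (0.1667)·(-3) + (4.1667)·(3) + (2.1667)·(-1) + (-0.8333)·(3) + (-2.8333)·(-3)) / 5 = 13/5 = 2.6
  s[Y,Y] = ((-1.3333)·(-1.3333) + (-1.3333)·(-1.3333) + (2.6667)·(2.6667) + (-2.3333)·(-2.3333) + (-2.3333)·(-2.3333) + (4.6667)·(4.6667)) / 5 = 43.3333/5 = 8.6667
  s[Y,Z] = ((-1.3333)·(1) + (-1.3333)·(-3) + (2.6667)·(3) + (-2.3333)·(-1) + (-2.3333)·(3) + (4.6667)·(-3)) / 5 = -8/5 = -1.6
  s[Z,Z] = ((1)·(1) + (-3)·(-3) + (3)·(3) + (-1)·(-1) + (3)·(3) + (-3)·(-3)) / 5 = 38/5 = 7.6
  Sample standard deviations s_i = √(s[i,i]):
  s(X) = √(7.7667) = 2.7869
  s(Y) = √(8.6667) = 2.9439
  s(Z) = √(7.6) = 2.7568

Step 3 — r_{ij} = s_{ij} / (s_i · s_j):
  r[X,X] = 1 (diagonal).
  r[X,Y] = -0.3333 / (2.7869 · 2.9439) = -0.3333 / 8.2043 = -0.0406
  r[X,Z] = 2.6 / (2.7869 · 2.7568) = 2.6 / 7.6829 = 0.3384
  r[Y,Y] = 1 (diagonal).
  r[Y,Z] = -1.6 / (2.9439 · 2.7568) = -1.6 / 8.1158 = -0.1971
  r[Z,Z] = 1 (diagonal).

R is symmetric with unit diagonal. Assembling:

R = [[1, -0.0406, 0.3384],
 [-0.0406, 1, -0.1971],
 [0.3384, -0.1971, 1]]


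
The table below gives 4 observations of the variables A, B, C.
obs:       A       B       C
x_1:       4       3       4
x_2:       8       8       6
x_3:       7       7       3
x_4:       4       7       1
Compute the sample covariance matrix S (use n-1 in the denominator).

Step 1 — column means:
  mean(A) = (4 + 8 + 7 + 4) / 4 = 23/4 = 5.75
  mean(B) = (3 + 8 + 7 + 7) / 4 = 25/4 = 6.25
  mean(C) = (4 + 6 + 3 + 1) / 4 = 14/4 = 3.5

Step 2 — sample covariance S[i,j] = (1/(n-1)) · Σ_k (x_{k,i} - mean_i) · (x_{k,j} - mean_j), with n-1 = 3.
  S[A,A] = ((-1.75)·(-1.75) + (2.25)·(2.25) + (1.25)·(1.25) + (-1.75)·(-1.75)) / 3 = 12.75/3 = 4.25
  S[A,B] = ((-1.75)·(-3.25) + (2.25)·(1.75) + (1.25)·(0.75) + (-1.75)·(0.75)) / 3 = 9.25/3 = 3.0833
  S[A,C] = ((-1.75)·(0.5) + (2.25)·(2.5) + (1.25)·(-0.5) + (-1.75)·(-2.5)) / 3 = 8.5/3 = 2.8333
  S[B,B] = ((-3.25)·(-3.25) + (1.75)·(1.75) + (0.75)·(0.75) + (0.75)·(0.75)) / 3 = 14.75/3 = 4.9167
  S[B,C] = ((-3.25)·(0.5) + (1.75)·(2.5) + (0.75)·(-0.5) + (0.75)·(-2.5)) / 3 = 0.5/3 = 0.1667
  S[C,C] = ((0.5)·(0.5) + (2.5)·(2.5) + (-0.5)·(-0.5) + (-2.5)·(-2.5)) / 3 = 13/3 = 4.3333

S is symmetric (S[j,i] = S[i,j]). Assembling:

S = [[4.25, 3.0833, 2.8333],
 [3.0833, 4.9167, 0.1667],
 [2.8333, 0.1667, 4.3333]]


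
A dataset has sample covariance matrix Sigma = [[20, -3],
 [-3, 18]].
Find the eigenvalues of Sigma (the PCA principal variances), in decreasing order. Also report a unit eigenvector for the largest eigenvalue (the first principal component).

Step 1 — characteristic polynomial of 2×2 Sigma:
  det(Sigma - λI) = λ² - trace · λ + det = 0.
  trace = 20 + 18 = 38, det = 20·18 - (-3)² = 351.
Step 2 — discriminant:
  Δ = trace² - 4·det = 1444 - 1404 = 40.
Step 3 — eigenvalues:
  λ = (trace ± √Δ)/2 = (38 ± 6.3246)/2,
  λ_1 = 22.1623,  λ_2 = 15.8377.

Step 4 — unit eigenvector for λ_1: solve (Sigma - λ_1 I)v = 0. First row:
  (20 - 22.1623)·v_x + (-3)·v_y = 0, i.e. (-2.1623)·v_x + (-3)·v_y = 0,
  so v ∝ (b, λ_1 - a) = (-3, 2.1623); multiply by -1 so the first entry is positive: u = (3, -2.1623).
  ||u|| = √((3)² + (-2.1623)²) = √(13.6754) ≈ 3.698,
  v_1 = u/||u|| ≈ (0.8112, -0.5847) (||v_1|| = 1).

λ_1 = 22.1623,  λ_2 = 15.8377;  v_1 ≈ (0.8112, -0.5847)


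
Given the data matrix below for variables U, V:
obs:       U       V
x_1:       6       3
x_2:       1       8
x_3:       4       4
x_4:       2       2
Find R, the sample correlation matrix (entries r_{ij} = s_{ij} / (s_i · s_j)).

Step 1 — column means:
  mean(U) = (6 + 1 + 4 + 2) / 4 = 13/4 = 3.25
  mean(V) = (3 + 8 + 4 + 2) / 4 = 17/4 = 4.25

Step 2 — sample variances and covariances s[i,j] = (1/(n-1)) · Σ_k (x_{k,i} - mean_i) · (x_{k,j} - mean_j), with n-1 = 3:
  s[U,U] = ((2.75)·(2.75) + (-2.25)·(-2.25) + (0.75)·(0.75) + (-1.25)·(-1.25)) / 3 = 14.75/3 = 4.9167
  s[U,V] = ((2.75)·(-1.25) + (-2.25)·(3.75) + (0.75)·(-0.25) + (-1.25)·(-2.25)) / 3 = -9.25/3 = -3.0833
  s[V,V] = ((-1.25)·(-1.25) + (3.75)·(3.75) + (-0.25)·(-0.25) + (-2.25)·(-2.25)) / 3 = 20.75/3 = 6.9167
  Sample standard deviations s_i = √(s[i,i]):
  s(U) = √(4.9167) = 2.2174
  s(V) = √(6.9167) = 2.63

Step 3 — r_{ij} = s_{ij} / (s_i · s_j):
  r[U,U] = 1 (diagonal).
  r[U,V] = -3.0833 / (2.2174 · 2.63) = -3.0833 / 5.8315 = -0.5287
  r[V,V] = 1 (diagonal).

R is symmetric with unit diagonal. Assembling:

R = [[1, -0.5287],
 [-0.5287, 1]]


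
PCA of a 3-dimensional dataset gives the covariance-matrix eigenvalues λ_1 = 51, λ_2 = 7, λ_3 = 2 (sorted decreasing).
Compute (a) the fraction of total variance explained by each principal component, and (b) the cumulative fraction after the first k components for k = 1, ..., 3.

Step 1 — total variance = trace(Sigma) = Σ λ_i = 51 + 7 + 2 = 60.

Step 2 — fraction explained by component i = λ_i / Σ λ:
  PC1: 51/60 = 0.85
  PC2: 7/60 = 0.1167
  PC3: 2/60 = 0.0333

Step 3 — cumulative fraction after k components = (λ_1 + ... + λ_k) / Σ λ:
  k = 1: 51/60 = 0.85
  k = 2: (51 + 7)/60 = 58/60 = 0.9667
  k = 3: (51 + 7 + 2)/60 = 60/60 = 1

Summary (fraction, with percent):

explained: PC1 0.85 (85%), PC2 0.1167 (11.67%), PC3 0.0333 (3.33%);  cumulative: 0.85, 0.9667, 1


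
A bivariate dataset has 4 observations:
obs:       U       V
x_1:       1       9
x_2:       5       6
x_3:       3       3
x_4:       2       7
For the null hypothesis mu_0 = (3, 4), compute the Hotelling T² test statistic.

Step 1 — sample mean vector:
  mean(U) = (1 + 5 + 3 + 2) / 4 = 11/4 = 2.75
  mean(V) = (9 + 6 + 3 + 7) / 4 = 25/4 = 6.25
  x̄ = (2.75, 6.25),  deviation x̄ - mu_0 = (2.75, 6.25) - (3, 4) = (-0.25, 2.25).

Step 2 — sample covariance matrix, S[i,j] = (1/(n-1)) · Σ_k (x_{k,i} - mean_i) · (x_{k,j} - mean_j), divisor n-1 = 3:
  S[U,U] = ((-1.75)·(-1.75) + (2.25)·(2.25) + (0.25)·(0.25) + (-0.75)·(-0.75)) / 3 = 8.75/3 = 2.9167
  S[U,V] = ((-1.75)·(2.75) + (2.25)·(-0.25) + (0.25)·(-3.25) + (-0.75)·(0.75)) / 3 = -6.75/3 = -2.25
  S[V,V] = ((2.75)·(2.75) + (-0.25)·(-0.25) + (-3.25)·(-3.25) + (0.75)·(0.75)) / 3 = 18.75/3 = 6.25
  S = [[2.9167, -2.25],
 [-2.25, 6.25]].

Step 3 — invert S. det(S) = 2.9167·6.25 - (-2.25)² = 13.1667.
  S^{-1} = (1/det) · [[d, -b], [-b, a]] = [[0.4747, 0.1709],
 [0.1709, 0.2215]].

Step 4 — quadratic form (x̄ - mu_0)^T · S^{-1} · (x̄ - mu_0):
  S^{-1} · (x̄ - mu_0) = (0.2658, 0.4557),
  (x̄ - mu_0)^T · [...] = (-0.25)·(0.2658) + (2.25)·(0.4557) = 0.9589.

Step 5 — scale by n: T² = 4 · 0.9589 = 3.8354.

T² ≈ 3.8354


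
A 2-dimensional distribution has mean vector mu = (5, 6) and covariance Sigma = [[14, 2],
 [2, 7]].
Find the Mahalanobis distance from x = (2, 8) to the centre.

Step 1 — centre the observation: (x - mu) = (-3, 2).

Step 2 — invert Sigma. det(Sigma) = 14·7 - (2)² = 94.
  Sigma^{-1} = (1/det) · [[d, -b], [-b, a]] = [[0.0745, -0.0213],
 [-0.0213, 0.1489]].

Step 3 — form the quadratic (x - mu)^T · Sigma^{-1} · (x - mu):
  Sigma^{-1} · (x - mu) = (-0.266, 0.3617).
  (x - mu)^T · [Sigma^{-1} · (x - mu)] = (-3)·(-0.266) + (2)·(0.3617) = 1.5213.

Step 4 — take square root: d = √(1.5213) ≈ 1.2334.

d(x, mu) = √(1.5213) ≈ 1.2334


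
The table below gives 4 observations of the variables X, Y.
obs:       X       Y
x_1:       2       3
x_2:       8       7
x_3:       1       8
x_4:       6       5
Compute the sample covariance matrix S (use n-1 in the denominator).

Step 1 — column means:
  mean(X) = (2 + 8 + 1 + 6) / 4 = 17/4 = 4.25
  mean(Y) = (3 + 7 + 8 + 5) / 4 = 23/4 = 5.75

Step 2 — sample covariance S[i,j] = (1/(n-1)) · Σ_k (x_{k,i} - mean_i) · (x_{k,j} - mean_j), with n-1 = 3.
  S[X,X] = ((-2.25)·(-2.25) + (3.75)·(3.75) + (-3.25)·(-3.25) + (1.75)·(1.75)) / 3 = 32.75/3 = 10.9167
  S[X,Y] = ((-2.25)·(-2.75) + (3.75)·(1.25) + (-3.25)·(2.25) + (1.75)·(-0.75)) / 3 = 2.25/3 = 0.75
  S[Y,Y] = ((-2.75)·(-2.75) + (1.25)·(1.25) + (2.25)·(2.25) + (-0.75)·(-0.75)) / 3 = 14.75/3 = 4.9167

S is symmetric (S[j,i] = S[i,j]). Assembling:

S = [[10.9167, 0.75],
 [0.75, 4.9167]]


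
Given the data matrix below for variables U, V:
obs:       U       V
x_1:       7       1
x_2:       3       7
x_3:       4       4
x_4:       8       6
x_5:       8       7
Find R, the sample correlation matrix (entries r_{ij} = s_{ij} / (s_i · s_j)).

Step 1 — column means:
  mean(U) = (7 + 3 + 4 + 8 + 8) / 5 = 30/5 = 6
  mean(V) = (1 + 7 + 4 + 6 + 7) / 5 = 25/5 = 5

Step 2 — sample variances and covariances s[i,j] = (1/(n-1)) · Σ_k (x_{k,i} - mean_i) · (x_{k,j} - mean_j), with n-1 = 4:
  s[U,U] = ((1)·(1) + (-3)·(-3) + (-2)·(-2) + (2)·(2) + (2)·(2)) / 4 = 22/4 = 5.5
  s[U,V] = ((1)·(-4) + (-3)·(2) + (-2)·(-1) + (2)·(1) + (2)·(2)) / 4 = -2/4 = -0.5
  s[V,V] = ((-4)·(-4) + (2)·(2) + (-1)·(-1) + (1)·(1) + (2)·(2)) / 4 = 26/4 = 6.5
  Sample standard deviations s_i = √(s[i,i]):
  s(U) = √(5.5) = 2.3452
  s(V) = √(6.5) = 2.5495

Step 3 — r_{ij} = s_{ij} / (s_i · s_j):
  r[U,U] = 1 (diagonal).
  r[U,V] = -0.5 / (2.3452 · 2.5495) = -0.5 / 5.9791 = -0.0836
  r[V,V] = 1 (diagonal).

R is symmetric with unit diagonal. Assembling:

R = [[1, -0.0836],
 [-0.0836, 1]]


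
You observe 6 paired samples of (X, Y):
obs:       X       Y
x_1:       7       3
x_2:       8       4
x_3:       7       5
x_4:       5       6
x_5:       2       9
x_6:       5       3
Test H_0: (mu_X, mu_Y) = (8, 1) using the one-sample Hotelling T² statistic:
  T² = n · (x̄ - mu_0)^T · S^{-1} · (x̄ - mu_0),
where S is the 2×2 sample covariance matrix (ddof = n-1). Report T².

Step 1 — sample mean vector:
  mean(X) = (7 + 8 + 7 + 5 + 2 + 5) / 6 = 34/6 = 5.6667
  mean(Y) = (3 + 4 + 5 + 6 + 9 + 3) / 6 = 30/6 = 5
  x̄ = (5.6667, 5),  deviation x̄ - mu_0 = (5.6667, 5) - (8, 1) = (-2.3333, 4).

Step 2 — sample covariance matrix, S[i,j] = (1/(n-1)) · Σ_k (x_{k,i} - mean_i) · (x_{k,j} - mean_j), divisor n-1 = 5:
  S[X,X] = ((1.3333)·(1.3333) + (2.3333)·(2.3333) + (1.3333)·(1.3333) + (-0.6667)·(-0.6667) + (-3.6667)·(-3.6667) + (-0.6667)·(-0.6667)) / 5 = 23.3333/5 = 4.6667
  S[X,Y] = ((1.3333)·(-2) + (2.3333)·(-1) + (1.3333)·(0) + (-0.6667)·(1) + (-3.6667)·(4) + (-0.6667)·(-2)) / 5 = -19/5 = -3.8
  S[Y,Y] = ((-2)·(-2) + (-1)·(-1) + (0)·(0) + (1)·(1) + (4)·(4) + (-2)·(-2)) / 5 = 26/5 = 5.2
  S = [[4.6667, -3.8],
 [-3.8, 5.2]].

Step 3 — invert S. det(S) = 4.6667·5.2 - (-3.8)² = 9.8267.
  S^{-1} = (1/det) · [[d, -b], [-b, a]] = [[0.5292, 0.3867],
 [0.3867, 0.4749]].

Step 4 — quadratic form (x̄ - mu_0)^T · S^{-1} · (x̄ - mu_0):
  S^{-1} · (x̄ - mu_0) = (0.3121, 0.9973),
  (x̄ - mu_0)^T · [...] = (-2.3333)·(0.3121) + (4)·(0.9973) = 3.261.

Step 5 — scale by n: T² = 6 · 3.261 = 19.5658.

T² ≈ 19.5658


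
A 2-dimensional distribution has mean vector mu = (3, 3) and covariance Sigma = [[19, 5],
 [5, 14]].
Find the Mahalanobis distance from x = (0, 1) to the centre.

Step 1 — centre the observation: (x - mu) = (-3, -2).

Step 2 — invert Sigma. det(Sigma) = 19·14 - (5)² = 241.
  Sigma^{-1} = (1/det) · [[d, -b], [-b, a]] = [[0.0581, -0.0207],
 [-0.0207, 0.0788]].

Step 3 — form the quadratic (x - mu)^T · Sigma^{-1} · (x - mu):
  Sigma^{-1} · (x - mu) = (-0.1328, -0.0954).
  (x - mu)^T · [Sigma^{-1} · (x - mu)] = (-3)·(-0.1328) + (-2)·(-0.0954) = 0.5892.

Step 4 — take square root: d = √(0.5892) ≈ 0.7676.

d(x, mu) = √(0.5892) ≈ 0.7676


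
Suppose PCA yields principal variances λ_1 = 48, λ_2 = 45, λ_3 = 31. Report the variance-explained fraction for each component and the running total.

Step 1 — total variance = trace(Sigma) = Σ λ_i = 48 + 45 + 31 = 124.

Step 2 — fraction explained by component i = λ_i / Σ λ:
  PC1: 48/124 = 0.3871
  PC2: 45/124 = 0.3629
  PC3: 31/124 = 0.25

Step 3 — cumulative fraction after k components = (λ_1 + ... + λ_k) / Σ λ:
  k = 1: 48/124 = 0.3871
  k = 2: (48 + 45)/124 = 93/124 = 0.75
  k = 3: (48 + 45 + 31)/124 = 124/124 = 1

Summary (fraction, with percent):

explained: PC1 0.3871 (38.71%), PC2 0.3629 (36.29%), PC3 0.25 (25%);  cumulative: 0.3871, 0.75, 1


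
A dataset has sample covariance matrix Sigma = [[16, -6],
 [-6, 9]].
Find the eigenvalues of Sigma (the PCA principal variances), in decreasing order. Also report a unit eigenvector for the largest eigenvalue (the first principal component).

Step 1 — characteristic polynomial of 2×2 Sigma:
  det(Sigma - λI) = λ² - trace · λ + det = 0.
  trace = 16 + 9 = 25, det = 16·9 - (-6)² = 108.
Step 2 — discriminant:
  Δ = trace² - 4·det = 625 - 432 = 193.
Step 3 — eigenvalues:
  λ = (trace ± √Δ)/2 = (25 ± 13.8924)/2,
  λ_1 = 19.4462,  λ_2 = 5.5538.

Step 4 — unit eigenvector for λ_1: solve (Sigma - λ_1 I)v = 0. First row:
  (16 - 19.4462)·v_x + (-6)·v_y = 0, i.e. (-3.4462)·v_x + (-6)·v_y = 0,
  so v ∝ (b, λ_1 - a) = (-6, 3.4462); multiply by -1 so the first entry is positive: u = (6, -3.4462).
  ||u|| = √((6)² + (-3.4462)²) = √(47.8764) ≈ 6.9193,
  v_1 = u/||u|| ≈ (0.8671, -0.4981) (||v_1|| = 1).

λ_1 = 19.4462,  λ_2 = 5.5538;  v_1 ≈ (0.8671, -0.4981)


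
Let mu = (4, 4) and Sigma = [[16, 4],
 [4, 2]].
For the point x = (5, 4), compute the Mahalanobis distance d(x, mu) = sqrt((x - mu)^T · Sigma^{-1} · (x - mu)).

Step 1 — centre the observation: (x - mu) = (1, 0).

Step 2 — invert Sigma. det(Sigma) = 16·2 - (4)² = 16.
  Sigma^{-1} = (1/det) · [[d, -b], [-b, a]] = [[0.125, -0.25],
 [-0.25, 1]].

Step 3 — form the quadratic (x - mu)^T · Sigma^{-1} · (x - mu):
  Sigma^{-1} · (x - mu) = (0.125, -0.25).
  (x - mu)^T · [Sigma^{-1} · (x - mu)] = (1)·(0.125) + (0)·(-0.25) = 0.125.

Step 4 — take square root: d = √(0.125) ≈ 0.3536.

d(x, mu) = √(0.125) ≈ 0.3536


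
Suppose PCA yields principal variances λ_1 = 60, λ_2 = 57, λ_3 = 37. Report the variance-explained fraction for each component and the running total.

Step 1 — total variance = trace(Sigma) = Σ λ_i = 60 + 57 + 37 = 154.

Step 2 — fraction explained by component i = λ_i / Σ λ:
  PC1: 60/154 = 0.3896
  PC2: 57/154 = 0.3701
  PC3: 37/154 = 0.2403

Step 3 — cumulative fraction after k components = (λ_1 + ... + λ_k) / Σ λ:
  k = 1: 60/154 = 0.3896
  k = 2: (60 + 57)/154 = 117/154 = 0.7597
  k = 3: (60 + 57 + 37)/154 = 154/154 = 1

Summary (fraction, with percent):

explained: PC1 0.3896 (38.96%), PC2 0.3701 (37.01%), PC3 0.2403 (24.03%);  cumulative: 0.3896, 0.7597, 1


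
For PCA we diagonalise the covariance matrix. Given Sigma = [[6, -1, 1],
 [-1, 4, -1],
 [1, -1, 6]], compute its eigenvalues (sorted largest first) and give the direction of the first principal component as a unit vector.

Step 1 — characteristic polynomial p(λ) = det(λI - Sigma) = λ³ - tr·λ² + c_1·λ - det, where tr = trace, c_1 = sum of the principal 2×2 minors, det = det(Sigma):
  tr = 6 + 4 + 6 = 16,
  c_1 = (6·4 - (-1)²) + (6·6 - (1)²) + (4·6 - (-1)²) = 23 + 35 + 23 = 81,
  det = 6·(4·6 - (-1)²) - (-1)·((-1)·6 - (-1)·(1)) + (1)·((-1)·(-1) - 4·(1)) = 6·(23) - (-1)·(-5) + (1)·(-3) = 130.
  So p(λ) = λ³ - 16λ² + 81λ - 130.
Step 2 — look for an integer root (rational root theorem: any rational root is an integer divisor of 130). Testing λ = 5:
  p(5) = 125 - 400 + 405 - 130 = 0  ✓
  Dividing out (λ - 5): p(λ) = (λ - 5)(λ² - 11λ + 26).
Step 3 — remaining eigenvalues from the quadratic λ² - 11λ + 26 = 0:
  Δ = 11² - 4·26 = 121 - 104 = 17,  λ = (11 ± √17)/2 = (11 ± 4.1231)/2 ≈ 7.5616 or 3.4384.
  Sorted: λ_1 = 7.5616,  λ_2 = 5,  λ_3 = 3.4384  (check: sum = 16 = tr ✓).

Step 4 — unit eigenvector for λ_1 ≈ 7.5616: v spans the null space of (Sigma - λ_1 I), whose rows are
  r_1 = (-1.5616, -1, 1),  r_2 = (-1, -3.5616, -1),  r_3 = (1, -1, -1.5616).
  v is orthogonal to every row, so take v ∝ r_1 × r_2 = ((-1)·(-1) - (1)·(-3.5616), (1)·(-1) - (-1.5616)·(-1), (-1.5616)·(-3.5616) - (-1)·(-1)) ≈ (4.5616, -2.5616, 4.5616).
  Let u = (4.5616, -2.5616, 4.5616).
  ||u|| = √((4.5616)² + (-2.5616)² + (4.5616)²) = √(48.1771) ≈ 6.941,  v_1 = u/||u|| ≈ (0.6572, -0.369, 0.6572) (||v_1|| = 1).

λ_1 = 7.5616,  λ_2 = 5,  λ_3 = 3.4384;  v_1 ≈ (0.6572, -0.369, 0.6572)


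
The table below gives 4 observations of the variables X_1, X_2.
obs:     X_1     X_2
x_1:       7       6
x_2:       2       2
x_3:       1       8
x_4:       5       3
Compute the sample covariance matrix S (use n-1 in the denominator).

Step 1 — column means:
  mean(X_1) = (7 + 2 + 1 + 5) / 4 = 15/4 = 3.75
  mean(X_2) = (6 + 2 + 8 + 3) / 4 = 19/4 = 4.75

Step 2 — sample covariance S[i,j] = (1/(n-1)) · Σ_k (x_{k,i} - mean_i) · (x_{k,j} - mean_j), with n-1 = 3.
  S[X_1,X_1] = ((3.25)·(3.25) + (-1.75)·(-1.75) + (-2.75)·(-2.75) + (1.25)·(1.25)) / 3 = 22.75/3 = 7.5833
  S[X_1,X_2] = ((3.25)·(1.25) + (-1.75)·(-2.75) + (-2.75)·(3.25) + (1.25)·(-1.75)) / 3 = -2.25/3 = -0.75
  S[X_2,X_2] = ((1.25)·(1.25) + (-2.75)·(-2.75) + (3.25)·(3.25) + (-1.75)·(-1.75)) / 3 = 22.75/3 = 7.5833

S is symmetric (S[j,i] = S[i,j]). Assembling:

S = [[7.5833, -0.75],
 [-0.75, 7.5833]]


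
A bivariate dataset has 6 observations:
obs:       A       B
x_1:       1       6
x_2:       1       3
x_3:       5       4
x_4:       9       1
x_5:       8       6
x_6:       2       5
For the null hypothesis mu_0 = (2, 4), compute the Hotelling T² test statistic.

Step 1 — sample mean vector:
  mean(A) = (1 + 1 + 5 + 9 + 8 + 2) / 6 = 26/6 = 4.3333
  mean(B) = (6 + 3 + 4 + 1 + 6 + 5) / 6 = 25/6 = 4.1667
  x̄ = (4.3333, 4.1667),  deviation x̄ - mu_0 = (4.3333, 4.1667) - (2, 4) = (2.3333, 0.1667).

Step 2 — sample covariance matrix, S[i,j] = (1/(n-1)) · Σ_k (x_{k,i} - mean_i) · (x_{k,j} - mean_j), divisor n-1 = 5:
  S[A,A] = ((-3.3333)·(-3.3333) + (-3.3333)·(-3.3333) + (0.6667)·(0.6667) + (4.6667)·(4.6667) + (3.6667)·(3.6667) + (-2.3333)·(-2.3333)) / 5 = 63.3333/5 = 12.6667
  S[A,B] = ((-3.3333)·(1.8333) + (-3.3333)·(-1.1667) + (0.6667)·(-0.1667) + (4.6667)·(-3.1667) + (3.6667)·(1.8333) + (-2.3333)·(0.8333)) / 5 = -12.3333/5 = -2.4667
  S[B,B] = ((1.8333)·(1.8333) + (-1.1667)·(-1.1667) + (-0.1667)·(-0.1667) + (-3.1667)·(-3.1667) + (1.8333)·(1.8333) + (0.8333)·(0.8333)) / 5 = 18.8333/5 = 3.7667
  S = [[12.6667, -2.4667],
 [-2.4667, 3.7667]].

Step 3 — invert S. det(S) = 12.6667·3.7667 - (-2.4667)² = 41.6267.
  S^{-1} = (1/det) · [[d, -b], [-b, a]] = [[0.0905, 0.0593],
 [0.0593, 0.3043]].

Step 4 — quadratic form (x̄ - mu_0)^T · S^{-1} · (x̄ - mu_0):
  S^{-1} · (x̄ - mu_0) = (0.221, 0.189),
  (x̄ - mu_0)^T · [...] = (2.3333)·(0.221) + (0.1667)·(0.189) = 0.5472.

Step 5 — scale by n: T² = 6 · 0.5472 = 3.2832.

T² ≈ 3.2832
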